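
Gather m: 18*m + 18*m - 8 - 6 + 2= 36*m - 12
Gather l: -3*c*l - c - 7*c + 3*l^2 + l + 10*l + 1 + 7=-8*c + 3*l^2 + l*(11 - 3*c) + 8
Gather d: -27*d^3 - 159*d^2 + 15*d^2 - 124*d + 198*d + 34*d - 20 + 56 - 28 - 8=-27*d^3 - 144*d^2 + 108*d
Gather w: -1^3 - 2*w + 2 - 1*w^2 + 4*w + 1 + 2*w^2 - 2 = w^2 + 2*w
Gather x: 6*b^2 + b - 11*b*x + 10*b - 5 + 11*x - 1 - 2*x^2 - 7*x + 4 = 6*b^2 + 11*b - 2*x^2 + x*(4 - 11*b) - 2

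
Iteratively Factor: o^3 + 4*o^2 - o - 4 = (o + 4)*(o^2 - 1) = (o + 1)*(o + 4)*(o - 1)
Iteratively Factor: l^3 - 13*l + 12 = (l + 4)*(l^2 - 4*l + 3) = (l - 3)*(l + 4)*(l - 1)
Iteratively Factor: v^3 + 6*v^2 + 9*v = (v)*(v^2 + 6*v + 9) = v*(v + 3)*(v + 3)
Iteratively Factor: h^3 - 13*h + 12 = (h - 3)*(h^2 + 3*h - 4) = (h - 3)*(h - 1)*(h + 4)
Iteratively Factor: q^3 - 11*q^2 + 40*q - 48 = (q - 3)*(q^2 - 8*q + 16) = (q - 4)*(q - 3)*(q - 4)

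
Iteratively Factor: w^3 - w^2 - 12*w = (w - 4)*(w^2 + 3*w) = w*(w - 4)*(w + 3)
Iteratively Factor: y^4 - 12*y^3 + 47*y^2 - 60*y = (y - 5)*(y^3 - 7*y^2 + 12*y) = y*(y - 5)*(y^2 - 7*y + 12) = y*(y - 5)*(y - 4)*(y - 3)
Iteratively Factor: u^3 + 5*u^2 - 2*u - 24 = (u + 3)*(u^2 + 2*u - 8) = (u - 2)*(u + 3)*(u + 4)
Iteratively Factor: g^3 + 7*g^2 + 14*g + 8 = (g + 1)*(g^2 + 6*g + 8) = (g + 1)*(g + 2)*(g + 4)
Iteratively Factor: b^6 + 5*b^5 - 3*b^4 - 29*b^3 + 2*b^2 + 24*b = (b - 2)*(b^5 + 7*b^4 + 11*b^3 - 7*b^2 - 12*b) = (b - 2)*(b + 4)*(b^4 + 3*b^3 - b^2 - 3*b) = (b - 2)*(b + 3)*(b + 4)*(b^3 - b) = b*(b - 2)*(b + 3)*(b + 4)*(b^2 - 1) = b*(b - 2)*(b + 1)*(b + 3)*(b + 4)*(b - 1)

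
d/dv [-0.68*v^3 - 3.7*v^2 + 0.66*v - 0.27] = -2.04*v^2 - 7.4*v + 0.66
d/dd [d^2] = 2*d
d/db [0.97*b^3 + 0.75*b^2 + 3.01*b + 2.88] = 2.91*b^2 + 1.5*b + 3.01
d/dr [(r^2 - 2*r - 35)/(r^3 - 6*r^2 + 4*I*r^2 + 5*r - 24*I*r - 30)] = (-r^4 + 4*r^3 + r^2*(98 - 16*I) + r*(-480 + 280*I) + 235 - 840*I)/(r^6 + r^5*(-12 + 8*I) + r^4*(30 - 96*I) + r^3*(72 + 328*I) + r^2*(-191 - 480*I) + r*(-300 + 1440*I) + 900)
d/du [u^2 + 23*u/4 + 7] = 2*u + 23/4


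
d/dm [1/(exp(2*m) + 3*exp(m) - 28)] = (-2*exp(m) - 3)*exp(m)/(exp(2*m) + 3*exp(m) - 28)^2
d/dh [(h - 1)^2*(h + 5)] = 3*(h - 1)*(h + 3)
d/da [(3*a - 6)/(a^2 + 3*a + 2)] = 3*(-a^2 + 4*a + 8)/(a^4 + 6*a^3 + 13*a^2 + 12*a + 4)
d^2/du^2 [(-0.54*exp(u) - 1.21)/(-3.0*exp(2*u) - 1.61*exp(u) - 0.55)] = (4.86*exp(4*u) + 40.9518*exp(3*u) + 12.1869*exp(2*u) - 5.327729*exp(u) - 0.908105)*exp(u)/(27.0*exp(6*u) + 43.47*exp(5*u) + 38.1789*exp(4*u) + 20.112281*exp(3*u) + 6.999465*exp(2*u) + 1.461075*exp(u) + 0.166375)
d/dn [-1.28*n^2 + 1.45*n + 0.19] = 1.45 - 2.56*n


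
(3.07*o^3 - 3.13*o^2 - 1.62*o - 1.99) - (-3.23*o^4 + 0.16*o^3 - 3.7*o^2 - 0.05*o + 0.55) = 3.23*o^4 + 2.91*o^3 + 0.57*o^2 - 1.57*o - 2.54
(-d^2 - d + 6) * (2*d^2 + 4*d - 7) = -2*d^4 - 6*d^3 + 15*d^2 + 31*d - 42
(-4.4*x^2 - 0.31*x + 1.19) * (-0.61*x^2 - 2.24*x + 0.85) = 2.684*x^4 + 10.0451*x^3 - 3.7715*x^2 - 2.9291*x + 1.0115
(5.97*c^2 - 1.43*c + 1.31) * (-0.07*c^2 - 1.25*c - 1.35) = -0.4179*c^4 - 7.3624*c^3 - 6.3637*c^2 + 0.293*c - 1.7685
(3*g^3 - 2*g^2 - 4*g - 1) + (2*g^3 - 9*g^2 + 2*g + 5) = 5*g^3 - 11*g^2 - 2*g + 4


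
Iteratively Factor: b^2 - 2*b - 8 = (b + 2)*(b - 4)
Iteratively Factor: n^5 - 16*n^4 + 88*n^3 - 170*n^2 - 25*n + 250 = (n - 5)*(n^4 - 11*n^3 + 33*n^2 - 5*n - 50) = (n - 5)^2*(n^3 - 6*n^2 + 3*n + 10) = (n - 5)^2*(n - 2)*(n^2 - 4*n - 5) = (n - 5)^3*(n - 2)*(n + 1)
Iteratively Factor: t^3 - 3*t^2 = (t)*(t^2 - 3*t) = t*(t - 3)*(t)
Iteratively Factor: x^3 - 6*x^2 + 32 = (x + 2)*(x^2 - 8*x + 16) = (x - 4)*(x + 2)*(x - 4)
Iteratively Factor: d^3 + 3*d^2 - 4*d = (d)*(d^2 + 3*d - 4) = d*(d + 4)*(d - 1)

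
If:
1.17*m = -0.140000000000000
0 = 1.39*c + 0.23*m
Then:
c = 0.02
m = -0.12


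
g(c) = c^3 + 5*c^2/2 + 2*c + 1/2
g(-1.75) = -0.70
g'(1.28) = 13.32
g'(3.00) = 44.00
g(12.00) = 2112.50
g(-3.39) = -16.51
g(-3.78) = -25.35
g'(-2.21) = 5.60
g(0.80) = 4.21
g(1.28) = 9.25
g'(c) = 3*c^2 + 5*c + 2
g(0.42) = 1.86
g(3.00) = 56.00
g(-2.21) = -2.50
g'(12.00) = 494.00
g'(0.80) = 7.92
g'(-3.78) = 25.97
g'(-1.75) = 2.44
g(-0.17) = 0.23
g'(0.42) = 4.63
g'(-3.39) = 19.53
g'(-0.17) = 1.24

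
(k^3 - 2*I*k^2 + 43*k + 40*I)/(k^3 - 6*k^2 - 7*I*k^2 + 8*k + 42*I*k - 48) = (k + 5*I)/(k - 6)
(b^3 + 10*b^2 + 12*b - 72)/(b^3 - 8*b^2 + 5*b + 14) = (b^2 + 12*b + 36)/(b^2 - 6*b - 7)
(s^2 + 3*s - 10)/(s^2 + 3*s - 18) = (s^2 + 3*s - 10)/(s^2 + 3*s - 18)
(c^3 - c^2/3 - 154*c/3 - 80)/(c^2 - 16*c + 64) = (c^2 + 23*c/3 + 10)/(c - 8)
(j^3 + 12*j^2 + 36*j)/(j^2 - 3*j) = (j^2 + 12*j + 36)/(j - 3)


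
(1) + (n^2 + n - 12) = n^2 + n - 11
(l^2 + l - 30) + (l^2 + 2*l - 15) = 2*l^2 + 3*l - 45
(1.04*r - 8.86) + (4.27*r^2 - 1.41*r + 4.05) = 4.27*r^2 - 0.37*r - 4.81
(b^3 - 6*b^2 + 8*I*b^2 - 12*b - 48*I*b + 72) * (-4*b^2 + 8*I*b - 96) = -4*b^5 + 24*b^4 - 24*I*b^4 - 112*b^3 + 144*I*b^3 + 672*b^2 - 864*I*b^2 + 1152*b + 5184*I*b - 6912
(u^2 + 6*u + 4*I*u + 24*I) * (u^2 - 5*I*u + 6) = u^4 + 6*u^3 - I*u^3 + 26*u^2 - 6*I*u^2 + 156*u + 24*I*u + 144*I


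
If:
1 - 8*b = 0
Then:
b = 1/8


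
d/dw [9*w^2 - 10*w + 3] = 18*w - 10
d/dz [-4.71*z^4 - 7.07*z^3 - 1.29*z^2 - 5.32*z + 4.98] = -18.84*z^3 - 21.21*z^2 - 2.58*z - 5.32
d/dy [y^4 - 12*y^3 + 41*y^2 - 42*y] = 4*y^3 - 36*y^2 + 82*y - 42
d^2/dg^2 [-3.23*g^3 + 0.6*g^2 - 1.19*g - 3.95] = 1.2 - 19.38*g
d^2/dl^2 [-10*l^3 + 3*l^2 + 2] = 6 - 60*l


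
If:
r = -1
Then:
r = -1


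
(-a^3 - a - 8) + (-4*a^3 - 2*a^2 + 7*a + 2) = -5*a^3 - 2*a^2 + 6*a - 6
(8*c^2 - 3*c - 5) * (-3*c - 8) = -24*c^3 - 55*c^2 + 39*c + 40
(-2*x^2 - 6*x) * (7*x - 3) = -14*x^3 - 36*x^2 + 18*x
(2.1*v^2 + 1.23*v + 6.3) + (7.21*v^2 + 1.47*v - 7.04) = 9.31*v^2 + 2.7*v - 0.74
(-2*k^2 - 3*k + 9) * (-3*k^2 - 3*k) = 6*k^4 + 15*k^3 - 18*k^2 - 27*k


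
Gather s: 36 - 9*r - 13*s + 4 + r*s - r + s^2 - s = -10*r + s^2 + s*(r - 14) + 40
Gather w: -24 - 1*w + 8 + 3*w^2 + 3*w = 3*w^2 + 2*w - 16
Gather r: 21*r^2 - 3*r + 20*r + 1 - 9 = 21*r^2 + 17*r - 8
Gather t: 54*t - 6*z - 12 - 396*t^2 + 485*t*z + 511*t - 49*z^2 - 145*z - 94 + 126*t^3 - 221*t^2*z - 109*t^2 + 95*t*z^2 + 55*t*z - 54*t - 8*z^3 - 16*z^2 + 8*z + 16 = 126*t^3 + t^2*(-221*z - 505) + t*(95*z^2 + 540*z + 511) - 8*z^3 - 65*z^2 - 143*z - 90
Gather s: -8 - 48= -56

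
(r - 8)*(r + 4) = r^2 - 4*r - 32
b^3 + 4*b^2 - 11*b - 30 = (b - 3)*(b + 2)*(b + 5)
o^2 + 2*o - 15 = (o - 3)*(o + 5)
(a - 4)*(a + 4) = a^2 - 16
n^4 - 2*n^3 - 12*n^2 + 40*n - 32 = (n - 2)^3*(n + 4)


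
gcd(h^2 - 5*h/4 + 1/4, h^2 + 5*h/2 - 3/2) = 1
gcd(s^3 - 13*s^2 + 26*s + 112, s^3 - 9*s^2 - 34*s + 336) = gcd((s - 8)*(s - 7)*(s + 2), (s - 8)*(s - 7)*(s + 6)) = s^2 - 15*s + 56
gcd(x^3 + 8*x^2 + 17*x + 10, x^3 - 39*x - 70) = x^2 + 7*x + 10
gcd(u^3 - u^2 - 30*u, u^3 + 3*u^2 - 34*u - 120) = u^2 - u - 30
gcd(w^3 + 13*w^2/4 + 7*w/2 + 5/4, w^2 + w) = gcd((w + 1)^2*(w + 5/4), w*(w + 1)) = w + 1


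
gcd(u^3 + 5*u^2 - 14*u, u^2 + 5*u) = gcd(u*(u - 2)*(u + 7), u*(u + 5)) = u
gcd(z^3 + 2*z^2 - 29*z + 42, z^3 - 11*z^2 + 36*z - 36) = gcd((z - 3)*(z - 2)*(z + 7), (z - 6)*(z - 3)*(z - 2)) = z^2 - 5*z + 6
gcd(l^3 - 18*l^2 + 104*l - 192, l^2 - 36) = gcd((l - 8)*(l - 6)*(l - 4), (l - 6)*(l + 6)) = l - 6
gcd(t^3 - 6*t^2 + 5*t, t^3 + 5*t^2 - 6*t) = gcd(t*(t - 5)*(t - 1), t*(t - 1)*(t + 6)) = t^2 - t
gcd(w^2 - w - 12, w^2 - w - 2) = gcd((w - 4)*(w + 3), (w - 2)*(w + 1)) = 1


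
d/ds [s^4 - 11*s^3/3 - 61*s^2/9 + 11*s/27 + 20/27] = 4*s^3 - 11*s^2 - 122*s/9 + 11/27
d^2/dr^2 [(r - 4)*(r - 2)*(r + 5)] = 6*r - 2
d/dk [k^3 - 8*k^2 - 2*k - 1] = 3*k^2 - 16*k - 2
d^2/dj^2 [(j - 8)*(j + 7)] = 2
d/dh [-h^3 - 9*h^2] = 3*h*(-h - 6)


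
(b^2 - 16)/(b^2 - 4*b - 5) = (16 - b^2)/(-b^2 + 4*b + 5)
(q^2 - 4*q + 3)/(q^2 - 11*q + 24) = (q - 1)/(q - 8)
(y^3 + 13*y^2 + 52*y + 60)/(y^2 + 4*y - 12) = (y^2 + 7*y + 10)/(y - 2)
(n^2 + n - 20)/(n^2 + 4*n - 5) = (n - 4)/(n - 1)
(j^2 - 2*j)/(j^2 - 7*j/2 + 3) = 2*j/(2*j - 3)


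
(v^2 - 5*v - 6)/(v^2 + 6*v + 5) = (v - 6)/(v + 5)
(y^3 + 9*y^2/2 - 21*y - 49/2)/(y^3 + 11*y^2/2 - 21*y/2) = (2*y^2 - 5*y - 7)/(y*(2*y - 3))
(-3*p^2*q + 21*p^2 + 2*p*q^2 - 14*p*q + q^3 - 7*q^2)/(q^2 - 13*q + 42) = (-3*p^2 + 2*p*q + q^2)/(q - 6)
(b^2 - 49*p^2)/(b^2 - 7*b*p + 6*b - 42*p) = (b + 7*p)/(b + 6)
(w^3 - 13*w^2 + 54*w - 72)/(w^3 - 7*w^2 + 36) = (w - 4)/(w + 2)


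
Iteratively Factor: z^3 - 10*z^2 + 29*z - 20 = (z - 4)*(z^2 - 6*z + 5) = (z - 4)*(z - 1)*(z - 5)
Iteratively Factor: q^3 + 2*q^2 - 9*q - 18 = (q - 3)*(q^2 + 5*q + 6) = (q - 3)*(q + 2)*(q + 3)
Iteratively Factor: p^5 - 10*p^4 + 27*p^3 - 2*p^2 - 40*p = (p - 4)*(p^4 - 6*p^3 + 3*p^2 + 10*p) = (p - 4)*(p + 1)*(p^3 - 7*p^2 + 10*p) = (p - 4)*(p - 2)*(p + 1)*(p^2 - 5*p) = (p - 5)*(p - 4)*(p - 2)*(p + 1)*(p)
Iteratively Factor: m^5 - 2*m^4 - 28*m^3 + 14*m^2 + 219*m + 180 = (m + 3)*(m^4 - 5*m^3 - 13*m^2 + 53*m + 60) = (m - 5)*(m + 3)*(m^3 - 13*m - 12) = (m - 5)*(m + 1)*(m + 3)*(m^2 - m - 12) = (m - 5)*(m + 1)*(m + 3)^2*(m - 4)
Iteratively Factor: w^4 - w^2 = (w)*(w^3 - w) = w*(w + 1)*(w^2 - w) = w^2*(w + 1)*(w - 1)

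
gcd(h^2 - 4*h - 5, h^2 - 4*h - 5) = h^2 - 4*h - 5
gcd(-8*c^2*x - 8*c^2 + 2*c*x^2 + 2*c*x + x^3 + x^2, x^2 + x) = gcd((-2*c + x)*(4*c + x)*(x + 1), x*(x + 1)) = x + 1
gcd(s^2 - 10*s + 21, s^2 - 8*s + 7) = s - 7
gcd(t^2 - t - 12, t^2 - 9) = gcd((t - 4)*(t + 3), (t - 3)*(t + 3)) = t + 3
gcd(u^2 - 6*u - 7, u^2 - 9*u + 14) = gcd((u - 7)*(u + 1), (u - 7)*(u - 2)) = u - 7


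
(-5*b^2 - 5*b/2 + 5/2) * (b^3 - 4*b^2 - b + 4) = -5*b^5 + 35*b^4/2 + 35*b^3/2 - 55*b^2/2 - 25*b/2 + 10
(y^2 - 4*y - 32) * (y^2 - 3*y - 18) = y^4 - 7*y^3 - 38*y^2 + 168*y + 576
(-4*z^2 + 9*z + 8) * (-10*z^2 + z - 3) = 40*z^4 - 94*z^3 - 59*z^2 - 19*z - 24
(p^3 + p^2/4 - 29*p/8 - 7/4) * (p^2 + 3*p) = p^5 + 13*p^4/4 - 23*p^3/8 - 101*p^2/8 - 21*p/4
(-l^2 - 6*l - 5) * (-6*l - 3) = 6*l^3 + 39*l^2 + 48*l + 15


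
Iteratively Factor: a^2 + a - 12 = (a - 3)*(a + 4)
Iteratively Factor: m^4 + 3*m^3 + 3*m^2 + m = (m + 1)*(m^3 + 2*m^2 + m) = m*(m + 1)*(m^2 + 2*m + 1) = m*(m + 1)^2*(m + 1)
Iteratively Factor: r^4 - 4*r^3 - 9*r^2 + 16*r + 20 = (r - 2)*(r^3 - 2*r^2 - 13*r - 10) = (r - 5)*(r - 2)*(r^2 + 3*r + 2) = (r - 5)*(r - 2)*(r + 2)*(r + 1)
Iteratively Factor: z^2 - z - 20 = (z - 5)*(z + 4)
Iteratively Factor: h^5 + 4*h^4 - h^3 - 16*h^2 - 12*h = (h + 1)*(h^4 + 3*h^3 - 4*h^2 - 12*h) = h*(h + 1)*(h^3 + 3*h^2 - 4*h - 12) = h*(h + 1)*(h + 2)*(h^2 + h - 6) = h*(h - 2)*(h + 1)*(h + 2)*(h + 3)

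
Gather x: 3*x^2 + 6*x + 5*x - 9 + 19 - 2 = 3*x^2 + 11*x + 8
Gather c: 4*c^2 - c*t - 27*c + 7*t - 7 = 4*c^2 + c*(-t - 27) + 7*t - 7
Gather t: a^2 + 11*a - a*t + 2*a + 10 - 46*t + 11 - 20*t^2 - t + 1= a^2 + 13*a - 20*t^2 + t*(-a - 47) + 22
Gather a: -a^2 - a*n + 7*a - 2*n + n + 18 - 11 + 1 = -a^2 + a*(7 - n) - n + 8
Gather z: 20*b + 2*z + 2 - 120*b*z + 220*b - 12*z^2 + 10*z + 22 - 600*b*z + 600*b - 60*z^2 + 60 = 840*b - 72*z^2 + z*(12 - 720*b) + 84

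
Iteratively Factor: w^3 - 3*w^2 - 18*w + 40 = (w - 5)*(w^2 + 2*w - 8) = (w - 5)*(w + 4)*(w - 2)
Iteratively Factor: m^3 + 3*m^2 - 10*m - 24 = (m + 2)*(m^2 + m - 12) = (m + 2)*(m + 4)*(m - 3)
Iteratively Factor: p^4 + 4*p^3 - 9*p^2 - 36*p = (p)*(p^3 + 4*p^2 - 9*p - 36) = p*(p - 3)*(p^2 + 7*p + 12) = p*(p - 3)*(p + 4)*(p + 3)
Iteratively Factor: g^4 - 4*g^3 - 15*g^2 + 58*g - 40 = (g + 4)*(g^3 - 8*g^2 + 17*g - 10) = (g - 1)*(g + 4)*(g^2 - 7*g + 10) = (g - 5)*(g - 1)*(g + 4)*(g - 2)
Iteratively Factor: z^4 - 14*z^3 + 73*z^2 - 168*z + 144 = (z - 4)*(z^3 - 10*z^2 + 33*z - 36) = (z - 4)^2*(z^2 - 6*z + 9) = (z - 4)^2*(z - 3)*(z - 3)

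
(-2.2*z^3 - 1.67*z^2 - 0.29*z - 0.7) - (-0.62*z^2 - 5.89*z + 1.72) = -2.2*z^3 - 1.05*z^2 + 5.6*z - 2.42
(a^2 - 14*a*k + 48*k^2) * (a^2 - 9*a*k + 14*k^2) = a^4 - 23*a^3*k + 188*a^2*k^2 - 628*a*k^3 + 672*k^4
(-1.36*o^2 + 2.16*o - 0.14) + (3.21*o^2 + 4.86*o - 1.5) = 1.85*o^2 + 7.02*o - 1.64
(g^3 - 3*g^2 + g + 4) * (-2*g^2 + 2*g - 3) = -2*g^5 + 8*g^4 - 11*g^3 + 3*g^2 + 5*g - 12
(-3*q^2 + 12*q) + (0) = -3*q^2 + 12*q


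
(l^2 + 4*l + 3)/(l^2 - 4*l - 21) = (l + 1)/(l - 7)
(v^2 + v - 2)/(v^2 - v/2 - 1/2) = 2*(v + 2)/(2*v + 1)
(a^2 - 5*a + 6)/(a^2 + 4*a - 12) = (a - 3)/(a + 6)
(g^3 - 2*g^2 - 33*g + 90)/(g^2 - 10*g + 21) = (g^2 + g - 30)/(g - 7)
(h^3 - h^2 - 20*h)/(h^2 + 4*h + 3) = h*(h^2 - h - 20)/(h^2 + 4*h + 3)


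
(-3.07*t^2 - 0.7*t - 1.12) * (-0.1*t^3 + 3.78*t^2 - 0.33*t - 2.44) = 0.307*t^5 - 11.5346*t^4 - 1.5209*t^3 + 3.4882*t^2 + 2.0776*t + 2.7328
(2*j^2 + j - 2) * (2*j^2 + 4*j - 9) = 4*j^4 + 10*j^3 - 18*j^2 - 17*j + 18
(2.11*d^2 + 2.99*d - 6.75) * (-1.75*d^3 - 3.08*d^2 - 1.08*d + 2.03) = -3.6925*d^5 - 11.7313*d^4 + 0.324499999999999*d^3 + 21.8441*d^2 + 13.3597*d - 13.7025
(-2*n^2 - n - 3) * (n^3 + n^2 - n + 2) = -2*n^5 - 3*n^4 - 2*n^3 - 6*n^2 + n - 6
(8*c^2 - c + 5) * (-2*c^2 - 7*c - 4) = -16*c^4 - 54*c^3 - 35*c^2 - 31*c - 20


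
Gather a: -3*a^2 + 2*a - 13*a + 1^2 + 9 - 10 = -3*a^2 - 11*a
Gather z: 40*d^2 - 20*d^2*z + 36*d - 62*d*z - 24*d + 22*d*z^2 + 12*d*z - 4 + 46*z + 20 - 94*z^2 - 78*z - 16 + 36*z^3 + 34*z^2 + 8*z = 40*d^2 + 12*d + 36*z^3 + z^2*(22*d - 60) + z*(-20*d^2 - 50*d - 24)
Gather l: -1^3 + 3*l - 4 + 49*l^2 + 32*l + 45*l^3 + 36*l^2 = 45*l^3 + 85*l^2 + 35*l - 5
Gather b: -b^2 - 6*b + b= -b^2 - 5*b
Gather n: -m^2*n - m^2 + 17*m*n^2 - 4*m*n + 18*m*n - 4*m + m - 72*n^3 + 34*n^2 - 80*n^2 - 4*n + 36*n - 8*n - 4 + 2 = -m^2 - 3*m - 72*n^3 + n^2*(17*m - 46) + n*(-m^2 + 14*m + 24) - 2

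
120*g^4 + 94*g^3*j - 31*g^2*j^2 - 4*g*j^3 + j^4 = (-6*g + j)*(-4*g + j)*(g + j)*(5*g + j)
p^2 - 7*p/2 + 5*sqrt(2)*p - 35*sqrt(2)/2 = (p - 7/2)*(p + 5*sqrt(2))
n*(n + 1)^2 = n^3 + 2*n^2 + n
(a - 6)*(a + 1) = a^2 - 5*a - 6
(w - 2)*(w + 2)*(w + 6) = w^3 + 6*w^2 - 4*w - 24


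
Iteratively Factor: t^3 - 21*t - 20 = (t - 5)*(t^2 + 5*t + 4) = (t - 5)*(t + 1)*(t + 4)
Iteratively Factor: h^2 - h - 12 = (h + 3)*(h - 4)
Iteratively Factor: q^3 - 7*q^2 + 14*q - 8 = (q - 2)*(q^2 - 5*q + 4) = (q - 2)*(q - 1)*(q - 4)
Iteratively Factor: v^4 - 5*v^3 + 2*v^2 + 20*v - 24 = (v + 2)*(v^3 - 7*v^2 + 16*v - 12) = (v - 3)*(v + 2)*(v^2 - 4*v + 4) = (v - 3)*(v - 2)*(v + 2)*(v - 2)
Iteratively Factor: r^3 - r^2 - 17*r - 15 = (r - 5)*(r^2 + 4*r + 3) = (r - 5)*(r + 3)*(r + 1)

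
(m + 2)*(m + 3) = m^2 + 5*m + 6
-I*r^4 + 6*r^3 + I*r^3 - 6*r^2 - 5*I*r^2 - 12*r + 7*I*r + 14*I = (r - 2)*(r - I)*(r + 7*I)*(-I*r - I)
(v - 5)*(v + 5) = v^2 - 25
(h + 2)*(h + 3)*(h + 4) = h^3 + 9*h^2 + 26*h + 24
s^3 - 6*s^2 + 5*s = s*(s - 5)*(s - 1)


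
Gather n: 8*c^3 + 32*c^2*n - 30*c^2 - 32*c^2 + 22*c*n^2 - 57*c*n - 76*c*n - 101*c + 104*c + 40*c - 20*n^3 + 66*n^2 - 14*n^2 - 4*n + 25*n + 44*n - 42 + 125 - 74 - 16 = 8*c^3 - 62*c^2 + 43*c - 20*n^3 + n^2*(22*c + 52) + n*(32*c^2 - 133*c + 65) - 7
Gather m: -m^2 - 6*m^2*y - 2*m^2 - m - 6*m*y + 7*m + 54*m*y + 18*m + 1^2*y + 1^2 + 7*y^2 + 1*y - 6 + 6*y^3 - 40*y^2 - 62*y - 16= m^2*(-6*y - 3) + m*(48*y + 24) + 6*y^3 - 33*y^2 - 60*y - 21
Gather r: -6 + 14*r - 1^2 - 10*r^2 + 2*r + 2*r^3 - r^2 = 2*r^3 - 11*r^2 + 16*r - 7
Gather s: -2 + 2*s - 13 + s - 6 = 3*s - 21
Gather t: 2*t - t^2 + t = -t^2 + 3*t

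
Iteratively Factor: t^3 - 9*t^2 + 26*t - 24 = (t - 3)*(t^2 - 6*t + 8) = (t - 3)*(t - 2)*(t - 4)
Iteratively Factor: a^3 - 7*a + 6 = (a + 3)*(a^2 - 3*a + 2) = (a - 2)*(a + 3)*(a - 1)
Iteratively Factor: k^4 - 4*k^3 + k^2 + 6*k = (k)*(k^3 - 4*k^2 + k + 6) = k*(k - 2)*(k^2 - 2*k - 3) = k*(k - 2)*(k + 1)*(k - 3)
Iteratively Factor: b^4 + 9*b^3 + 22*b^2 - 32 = (b + 4)*(b^3 + 5*b^2 + 2*b - 8) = (b - 1)*(b + 4)*(b^2 + 6*b + 8) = (b - 1)*(b + 4)^2*(b + 2)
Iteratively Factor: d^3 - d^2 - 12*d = (d - 4)*(d^2 + 3*d) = d*(d - 4)*(d + 3)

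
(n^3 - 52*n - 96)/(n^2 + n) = (n^3 - 52*n - 96)/(n*(n + 1))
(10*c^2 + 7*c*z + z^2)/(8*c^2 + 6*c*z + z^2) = (5*c + z)/(4*c + z)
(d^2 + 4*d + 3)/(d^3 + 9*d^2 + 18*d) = (d + 1)/(d*(d + 6))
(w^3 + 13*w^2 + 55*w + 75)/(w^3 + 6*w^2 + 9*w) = (w^2 + 10*w + 25)/(w*(w + 3))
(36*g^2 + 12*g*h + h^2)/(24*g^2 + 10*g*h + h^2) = (6*g + h)/(4*g + h)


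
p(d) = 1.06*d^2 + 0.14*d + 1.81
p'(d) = 2.12*d + 0.14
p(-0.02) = 1.81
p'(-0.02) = 0.10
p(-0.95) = 2.63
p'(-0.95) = -1.87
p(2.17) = 7.11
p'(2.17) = 4.74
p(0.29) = 1.94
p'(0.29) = 0.75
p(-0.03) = 1.81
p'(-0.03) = 0.08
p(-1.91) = 5.41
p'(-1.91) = -3.91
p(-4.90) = 26.57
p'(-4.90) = -10.25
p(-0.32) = 1.87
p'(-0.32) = -0.54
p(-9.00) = 86.41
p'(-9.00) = -18.94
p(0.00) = 1.81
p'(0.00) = 0.14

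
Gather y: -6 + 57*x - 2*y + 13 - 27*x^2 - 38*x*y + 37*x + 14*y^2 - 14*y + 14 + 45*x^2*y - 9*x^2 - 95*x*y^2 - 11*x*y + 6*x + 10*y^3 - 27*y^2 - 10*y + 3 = -36*x^2 + 100*x + 10*y^3 + y^2*(-95*x - 13) + y*(45*x^2 - 49*x - 26) + 24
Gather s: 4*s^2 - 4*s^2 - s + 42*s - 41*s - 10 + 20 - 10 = 0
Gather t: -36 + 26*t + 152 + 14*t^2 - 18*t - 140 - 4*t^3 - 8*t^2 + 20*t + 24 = -4*t^3 + 6*t^2 + 28*t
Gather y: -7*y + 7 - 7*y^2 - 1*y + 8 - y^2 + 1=-8*y^2 - 8*y + 16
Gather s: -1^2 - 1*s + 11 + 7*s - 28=6*s - 18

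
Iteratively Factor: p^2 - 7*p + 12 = (p - 3)*(p - 4)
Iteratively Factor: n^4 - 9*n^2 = (n - 3)*(n^3 + 3*n^2) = (n - 3)*(n + 3)*(n^2) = n*(n - 3)*(n + 3)*(n)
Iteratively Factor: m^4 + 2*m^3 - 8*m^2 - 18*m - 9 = (m + 1)*(m^3 + m^2 - 9*m - 9) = (m + 1)^2*(m^2 - 9) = (m - 3)*(m + 1)^2*(m + 3)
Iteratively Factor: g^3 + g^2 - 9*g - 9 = (g + 1)*(g^2 - 9) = (g - 3)*(g + 1)*(g + 3)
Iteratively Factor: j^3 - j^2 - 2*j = (j)*(j^2 - j - 2) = j*(j - 2)*(j + 1)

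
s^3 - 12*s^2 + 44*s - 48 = (s - 6)*(s - 4)*(s - 2)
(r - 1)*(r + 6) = r^2 + 5*r - 6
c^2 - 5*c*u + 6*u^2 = (c - 3*u)*(c - 2*u)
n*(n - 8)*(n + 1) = n^3 - 7*n^2 - 8*n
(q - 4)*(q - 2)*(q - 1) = q^3 - 7*q^2 + 14*q - 8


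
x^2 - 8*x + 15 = (x - 5)*(x - 3)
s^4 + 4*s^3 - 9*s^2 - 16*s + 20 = (s - 2)*(s - 1)*(s + 2)*(s + 5)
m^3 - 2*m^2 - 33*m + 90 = (m - 5)*(m - 3)*(m + 6)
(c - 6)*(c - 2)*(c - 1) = c^3 - 9*c^2 + 20*c - 12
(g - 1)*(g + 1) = g^2 - 1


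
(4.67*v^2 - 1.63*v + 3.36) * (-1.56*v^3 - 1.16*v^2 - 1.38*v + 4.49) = -7.2852*v^5 - 2.8744*v^4 - 9.7954*v^3 + 19.3201*v^2 - 11.9555*v + 15.0864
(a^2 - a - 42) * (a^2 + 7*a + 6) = a^4 + 6*a^3 - 43*a^2 - 300*a - 252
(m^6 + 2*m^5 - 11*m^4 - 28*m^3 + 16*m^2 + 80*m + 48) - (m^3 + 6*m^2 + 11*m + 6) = m^6 + 2*m^5 - 11*m^4 - 29*m^3 + 10*m^2 + 69*m + 42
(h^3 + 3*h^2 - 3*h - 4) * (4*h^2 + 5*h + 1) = 4*h^5 + 17*h^4 + 4*h^3 - 28*h^2 - 23*h - 4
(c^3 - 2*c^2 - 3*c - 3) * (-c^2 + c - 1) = -c^5 + 3*c^4 + 2*c^2 + 3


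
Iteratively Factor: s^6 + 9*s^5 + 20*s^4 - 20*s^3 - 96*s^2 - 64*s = (s - 2)*(s^5 + 11*s^4 + 42*s^3 + 64*s^2 + 32*s) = (s - 2)*(s + 4)*(s^4 + 7*s^3 + 14*s^2 + 8*s) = (s - 2)*(s + 1)*(s + 4)*(s^3 + 6*s^2 + 8*s) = s*(s - 2)*(s + 1)*(s + 4)*(s^2 + 6*s + 8) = s*(s - 2)*(s + 1)*(s + 2)*(s + 4)*(s + 4)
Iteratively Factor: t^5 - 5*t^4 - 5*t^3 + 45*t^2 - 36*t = (t + 3)*(t^4 - 8*t^3 + 19*t^2 - 12*t) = t*(t + 3)*(t^3 - 8*t^2 + 19*t - 12) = t*(t - 1)*(t + 3)*(t^2 - 7*t + 12) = t*(t - 4)*(t - 1)*(t + 3)*(t - 3)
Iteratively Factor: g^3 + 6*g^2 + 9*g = (g + 3)*(g^2 + 3*g) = g*(g + 3)*(g + 3)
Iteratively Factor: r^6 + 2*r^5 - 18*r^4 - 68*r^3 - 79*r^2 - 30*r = (r + 2)*(r^5 - 18*r^3 - 32*r^2 - 15*r) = (r + 1)*(r + 2)*(r^4 - r^3 - 17*r^2 - 15*r) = r*(r + 1)*(r + 2)*(r^3 - r^2 - 17*r - 15) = r*(r + 1)^2*(r + 2)*(r^2 - 2*r - 15) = r*(r - 5)*(r + 1)^2*(r + 2)*(r + 3)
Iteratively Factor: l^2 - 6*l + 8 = (l - 4)*(l - 2)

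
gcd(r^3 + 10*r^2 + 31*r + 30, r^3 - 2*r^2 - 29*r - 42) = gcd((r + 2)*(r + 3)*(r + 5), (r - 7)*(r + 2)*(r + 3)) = r^2 + 5*r + 6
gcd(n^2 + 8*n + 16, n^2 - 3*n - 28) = n + 4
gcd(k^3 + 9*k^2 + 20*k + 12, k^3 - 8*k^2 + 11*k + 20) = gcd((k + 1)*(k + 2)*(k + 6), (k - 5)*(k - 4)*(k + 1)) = k + 1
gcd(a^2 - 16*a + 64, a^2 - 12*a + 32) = a - 8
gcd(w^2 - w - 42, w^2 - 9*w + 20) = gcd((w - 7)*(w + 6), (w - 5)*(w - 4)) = 1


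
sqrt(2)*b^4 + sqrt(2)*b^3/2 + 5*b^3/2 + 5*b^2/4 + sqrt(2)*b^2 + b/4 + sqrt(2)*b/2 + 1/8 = (b + 1/2)*(b + sqrt(2)/2)^2*(sqrt(2)*b + 1/2)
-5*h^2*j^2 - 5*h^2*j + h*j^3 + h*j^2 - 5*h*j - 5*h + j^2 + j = (-5*h + j)*(j + 1)*(h*j + 1)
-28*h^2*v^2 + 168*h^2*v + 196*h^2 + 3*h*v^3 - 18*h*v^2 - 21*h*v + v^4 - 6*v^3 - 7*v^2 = (-4*h + v)*(7*h + v)*(v - 7)*(v + 1)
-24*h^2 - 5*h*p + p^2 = (-8*h + p)*(3*h + p)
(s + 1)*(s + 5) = s^2 + 6*s + 5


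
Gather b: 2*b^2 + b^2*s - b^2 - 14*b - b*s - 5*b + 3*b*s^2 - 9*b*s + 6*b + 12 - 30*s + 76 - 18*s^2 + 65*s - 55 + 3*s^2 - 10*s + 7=b^2*(s + 1) + b*(3*s^2 - 10*s - 13) - 15*s^2 + 25*s + 40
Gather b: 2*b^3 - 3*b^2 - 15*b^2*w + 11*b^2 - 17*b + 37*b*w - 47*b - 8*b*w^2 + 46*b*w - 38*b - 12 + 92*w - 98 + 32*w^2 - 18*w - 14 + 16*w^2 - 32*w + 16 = 2*b^3 + b^2*(8 - 15*w) + b*(-8*w^2 + 83*w - 102) + 48*w^2 + 42*w - 108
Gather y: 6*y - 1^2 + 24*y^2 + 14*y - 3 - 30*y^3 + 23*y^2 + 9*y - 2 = -30*y^3 + 47*y^2 + 29*y - 6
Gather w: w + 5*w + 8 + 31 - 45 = 6*w - 6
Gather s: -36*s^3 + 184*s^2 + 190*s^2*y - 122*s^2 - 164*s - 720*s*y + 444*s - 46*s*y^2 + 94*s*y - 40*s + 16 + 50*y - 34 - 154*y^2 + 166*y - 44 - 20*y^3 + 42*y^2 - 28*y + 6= -36*s^3 + s^2*(190*y + 62) + s*(-46*y^2 - 626*y + 240) - 20*y^3 - 112*y^2 + 188*y - 56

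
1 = 1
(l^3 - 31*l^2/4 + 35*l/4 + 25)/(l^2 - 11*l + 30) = (l^2 - 11*l/4 - 5)/(l - 6)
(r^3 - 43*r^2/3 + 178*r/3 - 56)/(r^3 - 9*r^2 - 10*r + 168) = (r - 4/3)/(r + 4)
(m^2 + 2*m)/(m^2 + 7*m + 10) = m/(m + 5)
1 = 1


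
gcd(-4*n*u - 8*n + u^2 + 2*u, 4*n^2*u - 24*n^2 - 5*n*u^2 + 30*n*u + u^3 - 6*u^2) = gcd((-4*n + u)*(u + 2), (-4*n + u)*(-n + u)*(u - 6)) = -4*n + u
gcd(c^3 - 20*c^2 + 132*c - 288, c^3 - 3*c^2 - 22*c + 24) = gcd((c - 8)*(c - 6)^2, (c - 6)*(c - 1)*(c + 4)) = c - 6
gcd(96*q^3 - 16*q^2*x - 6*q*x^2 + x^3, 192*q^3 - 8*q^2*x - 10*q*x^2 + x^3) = -24*q^2 - 2*q*x + x^2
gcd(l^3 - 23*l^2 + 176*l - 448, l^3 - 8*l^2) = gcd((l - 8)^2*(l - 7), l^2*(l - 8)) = l - 8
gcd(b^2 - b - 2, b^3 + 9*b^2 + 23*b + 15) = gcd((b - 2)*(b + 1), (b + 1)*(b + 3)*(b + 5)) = b + 1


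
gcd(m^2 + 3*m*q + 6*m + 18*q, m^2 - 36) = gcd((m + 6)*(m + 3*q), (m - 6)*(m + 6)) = m + 6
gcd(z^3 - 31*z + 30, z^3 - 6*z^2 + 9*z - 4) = z - 1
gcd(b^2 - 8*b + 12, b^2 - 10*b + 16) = b - 2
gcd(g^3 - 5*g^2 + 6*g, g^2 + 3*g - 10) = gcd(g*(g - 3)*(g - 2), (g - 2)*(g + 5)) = g - 2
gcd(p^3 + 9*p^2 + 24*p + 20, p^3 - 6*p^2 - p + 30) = p + 2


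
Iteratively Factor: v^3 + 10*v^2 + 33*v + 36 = (v + 3)*(v^2 + 7*v + 12) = (v + 3)*(v + 4)*(v + 3)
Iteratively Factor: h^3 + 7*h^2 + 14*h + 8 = (h + 2)*(h^2 + 5*h + 4) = (h + 2)*(h + 4)*(h + 1)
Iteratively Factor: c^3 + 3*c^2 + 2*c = (c)*(c^2 + 3*c + 2) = c*(c + 2)*(c + 1)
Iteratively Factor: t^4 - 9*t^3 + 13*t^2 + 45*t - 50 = (t + 2)*(t^3 - 11*t^2 + 35*t - 25) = (t - 5)*(t + 2)*(t^2 - 6*t + 5) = (t - 5)*(t - 1)*(t + 2)*(t - 5)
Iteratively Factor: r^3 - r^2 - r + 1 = (r - 1)*(r^2 - 1) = (r - 1)*(r + 1)*(r - 1)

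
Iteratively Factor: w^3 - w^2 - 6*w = (w)*(w^2 - w - 6) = w*(w + 2)*(w - 3)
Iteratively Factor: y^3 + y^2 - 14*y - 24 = (y + 2)*(y^2 - y - 12) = (y + 2)*(y + 3)*(y - 4)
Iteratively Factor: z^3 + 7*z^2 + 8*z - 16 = (z + 4)*(z^2 + 3*z - 4) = (z - 1)*(z + 4)*(z + 4)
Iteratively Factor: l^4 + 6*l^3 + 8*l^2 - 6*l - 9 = (l + 3)*(l^3 + 3*l^2 - l - 3) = (l + 1)*(l + 3)*(l^2 + 2*l - 3) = (l - 1)*(l + 1)*(l + 3)*(l + 3)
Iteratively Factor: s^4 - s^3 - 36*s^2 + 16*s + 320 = (s + 4)*(s^3 - 5*s^2 - 16*s + 80) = (s + 4)^2*(s^2 - 9*s + 20) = (s - 4)*(s + 4)^2*(s - 5)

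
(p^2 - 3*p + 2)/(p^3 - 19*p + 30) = (p - 1)/(p^2 + 2*p - 15)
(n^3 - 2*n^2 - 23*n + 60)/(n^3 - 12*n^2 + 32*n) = (n^2 + 2*n - 15)/(n*(n - 8))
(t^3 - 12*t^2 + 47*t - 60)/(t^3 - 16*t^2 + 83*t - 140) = (t - 3)/(t - 7)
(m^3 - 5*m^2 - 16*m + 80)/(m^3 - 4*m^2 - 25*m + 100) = (m + 4)/(m + 5)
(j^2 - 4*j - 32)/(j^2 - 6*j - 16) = (j + 4)/(j + 2)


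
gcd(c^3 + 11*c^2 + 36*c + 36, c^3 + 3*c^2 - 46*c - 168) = c + 6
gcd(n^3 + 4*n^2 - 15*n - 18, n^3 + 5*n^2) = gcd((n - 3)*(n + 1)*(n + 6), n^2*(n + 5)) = 1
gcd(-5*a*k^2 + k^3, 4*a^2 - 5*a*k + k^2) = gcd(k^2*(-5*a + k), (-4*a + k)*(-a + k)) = 1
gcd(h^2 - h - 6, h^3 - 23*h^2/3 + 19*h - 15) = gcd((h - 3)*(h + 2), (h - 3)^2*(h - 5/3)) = h - 3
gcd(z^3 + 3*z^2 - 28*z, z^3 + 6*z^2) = z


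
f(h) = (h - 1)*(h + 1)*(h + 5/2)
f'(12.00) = 491.00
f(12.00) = 2073.50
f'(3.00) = 41.00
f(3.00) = 44.00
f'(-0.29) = -2.20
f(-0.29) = -2.02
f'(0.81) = 5.02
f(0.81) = -1.14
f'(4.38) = 78.45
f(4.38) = 125.11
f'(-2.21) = 2.60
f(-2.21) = 1.13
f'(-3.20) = 13.72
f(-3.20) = -6.47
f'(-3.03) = 11.39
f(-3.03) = -4.34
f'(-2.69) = 7.26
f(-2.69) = -1.18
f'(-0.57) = -2.88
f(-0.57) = -1.30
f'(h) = (h - 1)*(h + 1) + (h - 1)*(h + 5/2) + (h + 1)*(h + 5/2)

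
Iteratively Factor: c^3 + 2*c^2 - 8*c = (c + 4)*(c^2 - 2*c) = c*(c + 4)*(c - 2)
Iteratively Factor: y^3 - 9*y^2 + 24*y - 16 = (y - 4)*(y^2 - 5*y + 4) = (y - 4)^2*(y - 1)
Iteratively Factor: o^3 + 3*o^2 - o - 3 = (o - 1)*(o^2 + 4*o + 3) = (o - 1)*(o + 3)*(o + 1)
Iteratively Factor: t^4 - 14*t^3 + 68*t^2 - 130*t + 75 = (t - 5)*(t^3 - 9*t^2 + 23*t - 15) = (t - 5)*(t - 3)*(t^2 - 6*t + 5) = (t - 5)*(t - 3)*(t - 1)*(t - 5)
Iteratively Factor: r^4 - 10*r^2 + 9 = (r + 3)*(r^3 - 3*r^2 - r + 3) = (r - 3)*(r + 3)*(r^2 - 1) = (r - 3)*(r - 1)*(r + 3)*(r + 1)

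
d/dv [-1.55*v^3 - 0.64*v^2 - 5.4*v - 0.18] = -4.65*v^2 - 1.28*v - 5.4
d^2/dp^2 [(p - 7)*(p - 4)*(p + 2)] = 6*p - 18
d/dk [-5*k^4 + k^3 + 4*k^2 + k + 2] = -20*k^3 + 3*k^2 + 8*k + 1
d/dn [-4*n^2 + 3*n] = 3 - 8*n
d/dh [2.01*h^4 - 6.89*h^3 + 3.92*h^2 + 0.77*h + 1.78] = 8.04*h^3 - 20.67*h^2 + 7.84*h + 0.77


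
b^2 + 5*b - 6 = (b - 1)*(b + 6)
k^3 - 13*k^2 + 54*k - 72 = (k - 6)*(k - 4)*(k - 3)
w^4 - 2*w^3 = w^3*(w - 2)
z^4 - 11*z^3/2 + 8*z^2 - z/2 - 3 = (z - 3)*(z - 2)*(z - 1)*(z + 1/2)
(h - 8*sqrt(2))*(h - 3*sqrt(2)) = h^2 - 11*sqrt(2)*h + 48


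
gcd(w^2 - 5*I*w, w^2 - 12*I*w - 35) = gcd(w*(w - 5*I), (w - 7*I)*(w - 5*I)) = w - 5*I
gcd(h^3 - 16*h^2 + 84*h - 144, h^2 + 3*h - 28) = h - 4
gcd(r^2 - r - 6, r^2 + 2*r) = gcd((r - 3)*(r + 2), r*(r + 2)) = r + 2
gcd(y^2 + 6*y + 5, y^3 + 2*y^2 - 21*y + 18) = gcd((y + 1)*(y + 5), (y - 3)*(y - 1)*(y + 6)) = 1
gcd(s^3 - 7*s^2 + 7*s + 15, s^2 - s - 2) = s + 1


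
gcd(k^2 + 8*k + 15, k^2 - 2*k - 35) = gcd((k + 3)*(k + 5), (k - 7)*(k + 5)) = k + 5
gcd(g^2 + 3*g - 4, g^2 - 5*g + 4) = g - 1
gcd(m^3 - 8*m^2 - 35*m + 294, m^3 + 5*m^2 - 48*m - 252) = m^2 - m - 42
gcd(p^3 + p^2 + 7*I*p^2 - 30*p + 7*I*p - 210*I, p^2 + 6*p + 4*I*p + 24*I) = p + 6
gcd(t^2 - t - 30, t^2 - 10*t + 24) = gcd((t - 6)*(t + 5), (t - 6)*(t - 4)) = t - 6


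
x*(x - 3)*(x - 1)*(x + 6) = x^4 + 2*x^3 - 21*x^2 + 18*x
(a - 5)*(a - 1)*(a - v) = a^3 - a^2*v - 6*a^2 + 6*a*v + 5*a - 5*v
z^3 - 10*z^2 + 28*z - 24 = (z - 6)*(z - 2)^2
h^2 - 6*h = h*(h - 6)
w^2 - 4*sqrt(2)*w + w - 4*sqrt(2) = (w + 1)*(w - 4*sqrt(2))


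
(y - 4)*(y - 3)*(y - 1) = y^3 - 8*y^2 + 19*y - 12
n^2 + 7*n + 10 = (n + 2)*(n + 5)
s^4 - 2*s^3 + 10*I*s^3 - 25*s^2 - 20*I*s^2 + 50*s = s*(s - 2)*(s + 5*I)^2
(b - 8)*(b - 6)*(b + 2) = b^3 - 12*b^2 + 20*b + 96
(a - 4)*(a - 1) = a^2 - 5*a + 4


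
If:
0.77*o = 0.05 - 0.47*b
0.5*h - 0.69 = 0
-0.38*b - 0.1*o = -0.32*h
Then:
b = 1.36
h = 1.38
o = -0.77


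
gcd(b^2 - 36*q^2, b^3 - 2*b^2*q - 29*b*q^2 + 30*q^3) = -b + 6*q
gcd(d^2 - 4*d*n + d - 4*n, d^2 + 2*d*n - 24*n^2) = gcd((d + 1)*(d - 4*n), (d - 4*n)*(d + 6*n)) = d - 4*n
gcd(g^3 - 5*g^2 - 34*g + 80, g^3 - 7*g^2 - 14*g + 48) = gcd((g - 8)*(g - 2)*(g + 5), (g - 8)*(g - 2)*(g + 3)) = g^2 - 10*g + 16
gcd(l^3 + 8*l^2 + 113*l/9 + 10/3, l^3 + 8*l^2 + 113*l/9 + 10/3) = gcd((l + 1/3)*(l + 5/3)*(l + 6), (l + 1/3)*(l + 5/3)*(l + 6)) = l^3 + 8*l^2 + 113*l/9 + 10/3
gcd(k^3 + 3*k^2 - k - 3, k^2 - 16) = 1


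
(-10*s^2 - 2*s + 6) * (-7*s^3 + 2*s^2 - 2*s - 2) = 70*s^5 - 6*s^4 - 26*s^3 + 36*s^2 - 8*s - 12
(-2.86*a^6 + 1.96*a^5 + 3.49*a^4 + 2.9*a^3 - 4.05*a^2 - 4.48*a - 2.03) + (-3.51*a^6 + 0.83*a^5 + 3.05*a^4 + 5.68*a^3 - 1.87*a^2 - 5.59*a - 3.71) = -6.37*a^6 + 2.79*a^5 + 6.54*a^4 + 8.58*a^3 - 5.92*a^2 - 10.07*a - 5.74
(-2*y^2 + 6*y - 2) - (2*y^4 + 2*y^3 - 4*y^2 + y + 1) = -2*y^4 - 2*y^3 + 2*y^2 + 5*y - 3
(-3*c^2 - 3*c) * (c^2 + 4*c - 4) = -3*c^4 - 15*c^3 + 12*c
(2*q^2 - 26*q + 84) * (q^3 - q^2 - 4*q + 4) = 2*q^5 - 28*q^4 + 102*q^3 + 28*q^2 - 440*q + 336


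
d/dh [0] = 0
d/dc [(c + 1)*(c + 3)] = 2*c + 4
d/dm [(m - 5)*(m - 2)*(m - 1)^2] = 4*m^3 - 27*m^2 + 50*m - 27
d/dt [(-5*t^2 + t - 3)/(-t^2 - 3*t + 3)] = 2*(8*t^2 - 18*t - 3)/(t^4 + 6*t^3 + 3*t^2 - 18*t + 9)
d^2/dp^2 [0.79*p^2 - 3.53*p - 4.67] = 1.58000000000000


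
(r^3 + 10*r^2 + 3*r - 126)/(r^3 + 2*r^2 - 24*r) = (r^2 + 4*r - 21)/(r*(r - 4))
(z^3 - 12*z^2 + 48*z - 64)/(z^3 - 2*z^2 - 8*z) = (z^2 - 8*z + 16)/(z*(z + 2))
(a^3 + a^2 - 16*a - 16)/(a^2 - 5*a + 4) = (a^2 + 5*a + 4)/(a - 1)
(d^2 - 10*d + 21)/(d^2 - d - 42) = (d - 3)/(d + 6)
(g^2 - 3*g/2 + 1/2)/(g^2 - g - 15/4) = 2*(-2*g^2 + 3*g - 1)/(-4*g^2 + 4*g + 15)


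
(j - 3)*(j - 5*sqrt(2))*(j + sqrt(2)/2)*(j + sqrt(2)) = j^4 - 7*sqrt(2)*j^3/2 - 3*j^3 - 14*j^2 + 21*sqrt(2)*j^2/2 - 5*sqrt(2)*j + 42*j + 15*sqrt(2)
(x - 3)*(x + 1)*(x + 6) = x^3 + 4*x^2 - 15*x - 18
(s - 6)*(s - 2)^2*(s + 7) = s^4 - 3*s^3 - 42*s^2 + 172*s - 168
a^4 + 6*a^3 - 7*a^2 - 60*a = a*(a - 3)*(a + 4)*(a + 5)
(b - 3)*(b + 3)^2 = b^3 + 3*b^2 - 9*b - 27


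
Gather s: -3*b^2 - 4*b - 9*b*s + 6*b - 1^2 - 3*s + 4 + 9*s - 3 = -3*b^2 + 2*b + s*(6 - 9*b)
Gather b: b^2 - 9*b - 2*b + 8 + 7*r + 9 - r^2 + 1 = b^2 - 11*b - r^2 + 7*r + 18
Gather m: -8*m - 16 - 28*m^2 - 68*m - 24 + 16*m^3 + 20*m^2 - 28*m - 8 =16*m^3 - 8*m^2 - 104*m - 48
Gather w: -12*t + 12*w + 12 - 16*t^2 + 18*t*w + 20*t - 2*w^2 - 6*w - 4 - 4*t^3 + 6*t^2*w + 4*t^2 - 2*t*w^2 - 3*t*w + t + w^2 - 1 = -4*t^3 - 12*t^2 + 9*t + w^2*(-2*t - 1) + w*(6*t^2 + 15*t + 6) + 7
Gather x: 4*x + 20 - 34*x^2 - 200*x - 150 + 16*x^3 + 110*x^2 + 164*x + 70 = 16*x^3 + 76*x^2 - 32*x - 60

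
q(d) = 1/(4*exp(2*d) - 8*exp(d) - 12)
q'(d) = (-8*exp(2*d) + 8*exp(d))/(4*exp(2*d) - 8*exp(d) - 12)^2 = (1 - exp(d))*exp(d)/(2*(-exp(2*d) + 2*exp(d) + 3)^2)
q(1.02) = -0.29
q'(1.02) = -3.36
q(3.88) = 0.00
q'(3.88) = -0.00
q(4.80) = 0.00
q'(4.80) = -0.00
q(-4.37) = -0.08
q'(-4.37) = 0.00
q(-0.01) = -0.06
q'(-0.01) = 0.00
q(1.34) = 0.06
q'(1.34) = -0.35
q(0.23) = -0.06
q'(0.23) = -0.01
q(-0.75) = -0.07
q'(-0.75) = 0.01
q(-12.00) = -0.08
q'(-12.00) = 0.00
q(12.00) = 0.00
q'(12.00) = 0.00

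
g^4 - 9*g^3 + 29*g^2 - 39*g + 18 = (g - 3)^2*(g - 2)*(g - 1)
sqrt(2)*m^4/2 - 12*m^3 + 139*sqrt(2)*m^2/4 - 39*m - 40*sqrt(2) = (m - 8*sqrt(2))*(m - 5*sqrt(2)/2)*(m - 2*sqrt(2))*(sqrt(2)*m/2 + 1/2)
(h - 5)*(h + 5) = h^2 - 25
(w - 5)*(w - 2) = w^2 - 7*w + 10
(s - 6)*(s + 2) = s^2 - 4*s - 12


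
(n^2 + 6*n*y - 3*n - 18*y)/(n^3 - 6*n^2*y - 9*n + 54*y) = (-n - 6*y)/(-n^2 + 6*n*y - 3*n + 18*y)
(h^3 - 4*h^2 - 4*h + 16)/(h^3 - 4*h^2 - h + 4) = (h^2 - 4)/(h^2 - 1)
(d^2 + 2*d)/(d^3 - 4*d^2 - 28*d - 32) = d/(d^2 - 6*d - 16)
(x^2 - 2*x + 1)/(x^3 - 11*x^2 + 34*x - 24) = (x - 1)/(x^2 - 10*x + 24)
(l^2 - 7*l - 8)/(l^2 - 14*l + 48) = (l + 1)/(l - 6)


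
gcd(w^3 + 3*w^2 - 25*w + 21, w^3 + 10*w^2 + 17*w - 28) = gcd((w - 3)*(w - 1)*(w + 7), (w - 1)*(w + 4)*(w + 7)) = w^2 + 6*w - 7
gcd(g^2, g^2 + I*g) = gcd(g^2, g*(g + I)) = g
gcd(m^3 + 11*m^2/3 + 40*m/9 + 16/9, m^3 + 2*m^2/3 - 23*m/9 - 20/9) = m^2 + 7*m/3 + 4/3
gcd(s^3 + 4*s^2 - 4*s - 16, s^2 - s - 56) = 1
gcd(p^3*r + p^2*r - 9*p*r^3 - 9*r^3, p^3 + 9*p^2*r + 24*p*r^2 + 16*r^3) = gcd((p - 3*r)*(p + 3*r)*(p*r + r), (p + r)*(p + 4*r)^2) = 1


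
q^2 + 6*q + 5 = (q + 1)*(q + 5)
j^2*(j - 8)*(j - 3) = j^4 - 11*j^3 + 24*j^2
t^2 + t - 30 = (t - 5)*(t + 6)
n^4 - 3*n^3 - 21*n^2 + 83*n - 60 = (n - 4)*(n - 3)*(n - 1)*(n + 5)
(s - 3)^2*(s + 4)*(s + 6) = s^4 + 4*s^3 - 27*s^2 - 54*s + 216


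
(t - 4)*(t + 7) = t^2 + 3*t - 28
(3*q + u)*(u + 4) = 3*q*u + 12*q + u^2 + 4*u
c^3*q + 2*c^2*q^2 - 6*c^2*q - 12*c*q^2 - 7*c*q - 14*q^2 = (c - 7)*(c + 2*q)*(c*q + q)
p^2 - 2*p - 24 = (p - 6)*(p + 4)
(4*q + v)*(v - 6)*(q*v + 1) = 4*q^2*v^2 - 24*q^2*v + q*v^3 - 6*q*v^2 + 4*q*v - 24*q + v^2 - 6*v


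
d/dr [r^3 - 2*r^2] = r*(3*r - 4)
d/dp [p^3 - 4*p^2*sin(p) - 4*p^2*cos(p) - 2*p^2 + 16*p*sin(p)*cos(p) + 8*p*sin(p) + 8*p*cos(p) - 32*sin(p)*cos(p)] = -4*sqrt(2)*p^2*cos(p + pi/4) + 3*p^2 - 16*p*sin(p) + 16*p*cos(2*p) - 4*p + 8*sin(2*p) + 8*sqrt(2)*sin(p + pi/4) - 32*cos(2*p)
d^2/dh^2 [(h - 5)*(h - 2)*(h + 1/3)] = 6*h - 40/3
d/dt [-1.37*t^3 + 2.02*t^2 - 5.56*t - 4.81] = -4.11*t^2 + 4.04*t - 5.56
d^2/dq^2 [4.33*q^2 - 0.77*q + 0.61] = 8.66000000000000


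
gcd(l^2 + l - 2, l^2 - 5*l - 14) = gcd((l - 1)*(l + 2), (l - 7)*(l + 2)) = l + 2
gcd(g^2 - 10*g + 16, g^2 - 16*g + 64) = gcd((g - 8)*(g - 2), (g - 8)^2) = g - 8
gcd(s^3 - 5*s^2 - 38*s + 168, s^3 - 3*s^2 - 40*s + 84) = s^2 - s - 42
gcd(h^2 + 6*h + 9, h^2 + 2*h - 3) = h + 3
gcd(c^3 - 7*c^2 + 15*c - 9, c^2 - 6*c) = 1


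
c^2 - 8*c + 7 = (c - 7)*(c - 1)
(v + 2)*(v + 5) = v^2 + 7*v + 10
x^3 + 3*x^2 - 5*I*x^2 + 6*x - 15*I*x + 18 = (x + 3)*(x - 6*I)*(x + I)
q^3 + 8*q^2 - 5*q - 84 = (q - 3)*(q + 4)*(q + 7)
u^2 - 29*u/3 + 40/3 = (u - 8)*(u - 5/3)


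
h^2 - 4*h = h*(h - 4)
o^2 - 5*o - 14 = (o - 7)*(o + 2)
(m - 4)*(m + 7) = m^2 + 3*m - 28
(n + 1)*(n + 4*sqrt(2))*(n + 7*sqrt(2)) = n^3 + n^2 + 11*sqrt(2)*n^2 + 11*sqrt(2)*n + 56*n + 56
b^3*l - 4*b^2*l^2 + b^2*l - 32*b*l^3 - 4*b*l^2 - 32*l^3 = (b - 8*l)*(b + 4*l)*(b*l + l)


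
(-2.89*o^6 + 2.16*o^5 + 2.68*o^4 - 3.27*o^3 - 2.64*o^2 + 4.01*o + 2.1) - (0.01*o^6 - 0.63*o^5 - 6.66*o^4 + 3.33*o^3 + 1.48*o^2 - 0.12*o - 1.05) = -2.9*o^6 + 2.79*o^5 + 9.34*o^4 - 6.6*o^3 - 4.12*o^2 + 4.13*o + 3.15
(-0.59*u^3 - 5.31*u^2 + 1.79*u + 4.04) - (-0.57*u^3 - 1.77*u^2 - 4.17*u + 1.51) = -0.02*u^3 - 3.54*u^2 + 5.96*u + 2.53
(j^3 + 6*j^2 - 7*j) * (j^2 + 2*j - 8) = j^5 + 8*j^4 - 3*j^3 - 62*j^2 + 56*j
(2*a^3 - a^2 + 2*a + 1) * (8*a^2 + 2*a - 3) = 16*a^5 - 4*a^4 + 8*a^3 + 15*a^2 - 4*a - 3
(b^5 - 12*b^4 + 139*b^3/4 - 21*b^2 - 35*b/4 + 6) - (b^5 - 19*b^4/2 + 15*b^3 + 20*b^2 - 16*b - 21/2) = -5*b^4/2 + 79*b^3/4 - 41*b^2 + 29*b/4 + 33/2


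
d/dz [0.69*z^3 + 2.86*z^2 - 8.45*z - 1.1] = 2.07*z^2 + 5.72*z - 8.45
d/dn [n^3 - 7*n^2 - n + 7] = 3*n^2 - 14*n - 1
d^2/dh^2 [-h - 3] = 0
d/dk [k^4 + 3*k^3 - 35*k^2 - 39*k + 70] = 4*k^3 + 9*k^2 - 70*k - 39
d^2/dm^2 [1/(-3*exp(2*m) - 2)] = (24 - 36*exp(2*m))*exp(2*m)/(3*exp(2*m) + 2)^3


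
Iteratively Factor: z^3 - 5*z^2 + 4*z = (z - 1)*(z^2 - 4*z) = (z - 4)*(z - 1)*(z)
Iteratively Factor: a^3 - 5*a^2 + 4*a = (a - 4)*(a^2 - a) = (a - 4)*(a - 1)*(a)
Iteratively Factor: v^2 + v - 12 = (v + 4)*(v - 3)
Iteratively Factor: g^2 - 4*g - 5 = (g + 1)*(g - 5)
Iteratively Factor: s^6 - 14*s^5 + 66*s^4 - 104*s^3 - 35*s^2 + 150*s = (s - 2)*(s^5 - 12*s^4 + 42*s^3 - 20*s^2 - 75*s) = (s - 3)*(s - 2)*(s^4 - 9*s^3 + 15*s^2 + 25*s) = (s - 3)*(s - 2)*(s + 1)*(s^3 - 10*s^2 + 25*s) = (s - 5)*(s - 3)*(s - 2)*(s + 1)*(s^2 - 5*s) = s*(s - 5)*(s - 3)*(s - 2)*(s + 1)*(s - 5)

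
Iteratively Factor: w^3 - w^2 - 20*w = (w + 4)*(w^2 - 5*w) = w*(w + 4)*(w - 5)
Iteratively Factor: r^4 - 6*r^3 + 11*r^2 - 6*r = (r - 1)*(r^3 - 5*r^2 + 6*r) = (r - 3)*(r - 1)*(r^2 - 2*r) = r*(r - 3)*(r - 1)*(r - 2)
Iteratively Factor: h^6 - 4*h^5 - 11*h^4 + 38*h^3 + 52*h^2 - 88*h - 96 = (h - 3)*(h^5 - h^4 - 14*h^3 - 4*h^2 + 40*h + 32) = (h - 3)*(h + 2)*(h^4 - 3*h^3 - 8*h^2 + 12*h + 16) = (h - 3)*(h + 1)*(h + 2)*(h^3 - 4*h^2 - 4*h + 16) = (h - 3)*(h + 1)*(h + 2)^2*(h^2 - 6*h + 8) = (h - 3)*(h - 2)*(h + 1)*(h + 2)^2*(h - 4)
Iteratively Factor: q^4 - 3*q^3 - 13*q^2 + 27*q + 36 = (q + 1)*(q^3 - 4*q^2 - 9*q + 36) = (q + 1)*(q + 3)*(q^2 - 7*q + 12) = (q - 3)*(q + 1)*(q + 3)*(q - 4)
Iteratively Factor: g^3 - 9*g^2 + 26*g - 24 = (g - 4)*(g^2 - 5*g + 6) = (g - 4)*(g - 3)*(g - 2)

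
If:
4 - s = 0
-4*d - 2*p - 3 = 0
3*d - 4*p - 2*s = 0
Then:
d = 2/11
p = -41/22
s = 4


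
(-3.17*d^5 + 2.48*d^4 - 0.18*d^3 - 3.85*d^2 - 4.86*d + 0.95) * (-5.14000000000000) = 16.2938*d^5 - 12.7472*d^4 + 0.9252*d^3 + 19.789*d^2 + 24.9804*d - 4.883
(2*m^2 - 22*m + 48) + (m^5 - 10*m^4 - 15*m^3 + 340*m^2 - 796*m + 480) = m^5 - 10*m^4 - 15*m^3 + 342*m^2 - 818*m + 528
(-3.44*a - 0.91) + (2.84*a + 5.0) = 4.09 - 0.6*a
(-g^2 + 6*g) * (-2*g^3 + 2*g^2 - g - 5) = 2*g^5 - 14*g^4 + 13*g^3 - g^2 - 30*g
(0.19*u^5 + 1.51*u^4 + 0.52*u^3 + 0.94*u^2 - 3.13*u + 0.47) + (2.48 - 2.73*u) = 0.19*u^5 + 1.51*u^4 + 0.52*u^3 + 0.94*u^2 - 5.86*u + 2.95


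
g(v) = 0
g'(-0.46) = 0.00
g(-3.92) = 0.00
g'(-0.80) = 0.00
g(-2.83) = 0.00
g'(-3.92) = 0.00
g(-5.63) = 0.00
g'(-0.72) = 0.00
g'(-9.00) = 0.00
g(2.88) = 0.00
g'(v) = 0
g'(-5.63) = 0.00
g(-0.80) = 0.00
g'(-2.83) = 0.00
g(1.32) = 0.00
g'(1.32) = 0.00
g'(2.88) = 0.00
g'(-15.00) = 0.00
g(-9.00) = 0.00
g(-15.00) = 0.00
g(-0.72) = 0.00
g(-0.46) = 0.00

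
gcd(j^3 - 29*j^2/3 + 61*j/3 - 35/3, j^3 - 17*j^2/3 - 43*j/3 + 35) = j^2 - 26*j/3 + 35/3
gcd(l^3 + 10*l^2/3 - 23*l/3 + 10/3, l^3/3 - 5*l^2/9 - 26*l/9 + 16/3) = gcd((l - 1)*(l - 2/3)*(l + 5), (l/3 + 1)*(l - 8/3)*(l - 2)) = 1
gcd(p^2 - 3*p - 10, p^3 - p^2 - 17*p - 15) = p - 5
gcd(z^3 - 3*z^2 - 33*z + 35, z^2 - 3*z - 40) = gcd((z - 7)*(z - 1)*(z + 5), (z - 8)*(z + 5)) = z + 5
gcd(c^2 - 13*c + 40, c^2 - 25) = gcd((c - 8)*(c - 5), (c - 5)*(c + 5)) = c - 5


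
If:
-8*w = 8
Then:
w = -1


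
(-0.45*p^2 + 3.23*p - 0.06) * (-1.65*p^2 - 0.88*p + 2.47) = 0.7425*p^4 - 4.9335*p^3 - 3.8549*p^2 + 8.0309*p - 0.1482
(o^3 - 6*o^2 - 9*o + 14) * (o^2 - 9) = o^5 - 6*o^4 - 18*o^3 + 68*o^2 + 81*o - 126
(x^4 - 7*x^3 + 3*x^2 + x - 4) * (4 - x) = -x^5 + 11*x^4 - 31*x^3 + 11*x^2 + 8*x - 16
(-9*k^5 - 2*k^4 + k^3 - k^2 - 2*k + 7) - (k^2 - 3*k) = -9*k^5 - 2*k^4 + k^3 - 2*k^2 + k + 7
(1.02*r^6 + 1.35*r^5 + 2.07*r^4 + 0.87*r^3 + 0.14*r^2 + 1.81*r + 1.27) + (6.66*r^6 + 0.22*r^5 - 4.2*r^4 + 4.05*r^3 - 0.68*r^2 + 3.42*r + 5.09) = 7.68*r^6 + 1.57*r^5 - 2.13*r^4 + 4.92*r^3 - 0.54*r^2 + 5.23*r + 6.36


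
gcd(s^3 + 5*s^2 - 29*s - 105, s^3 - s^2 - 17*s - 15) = s^2 - 2*s - 15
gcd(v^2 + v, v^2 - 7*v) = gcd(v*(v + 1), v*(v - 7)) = v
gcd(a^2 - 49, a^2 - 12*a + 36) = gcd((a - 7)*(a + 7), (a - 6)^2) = 1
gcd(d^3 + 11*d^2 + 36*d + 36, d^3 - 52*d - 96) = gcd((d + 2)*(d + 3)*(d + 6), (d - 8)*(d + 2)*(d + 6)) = d^2 + 8*d + 12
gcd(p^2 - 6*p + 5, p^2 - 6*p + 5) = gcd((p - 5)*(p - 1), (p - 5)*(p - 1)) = p^2 - 6*p + 5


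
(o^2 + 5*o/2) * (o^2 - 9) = o^4 + 5*o^3/2 - 9*o^2 - 45*o/2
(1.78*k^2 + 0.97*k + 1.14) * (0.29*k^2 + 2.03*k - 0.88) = 0.5162*k^4 + 3.8947*k^3 + 0.7333*k^2 + 1.4606*k - 1.0032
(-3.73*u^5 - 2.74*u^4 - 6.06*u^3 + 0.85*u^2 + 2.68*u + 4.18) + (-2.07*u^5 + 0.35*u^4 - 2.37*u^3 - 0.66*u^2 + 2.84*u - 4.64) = -5.8*u^5 - 2.39*u^4 - 8.43*u^3 + 0.19*u^2 + 5.52*u - 0.46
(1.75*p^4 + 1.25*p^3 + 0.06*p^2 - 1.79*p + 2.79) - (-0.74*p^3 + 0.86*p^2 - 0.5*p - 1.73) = 1.75*p^4 + 1.99*p^3 - 0.8*p^2 - 1.29*p + 4.52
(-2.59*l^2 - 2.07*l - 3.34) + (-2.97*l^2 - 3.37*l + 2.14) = -5.56*l^2 - 5.44*l - 1.2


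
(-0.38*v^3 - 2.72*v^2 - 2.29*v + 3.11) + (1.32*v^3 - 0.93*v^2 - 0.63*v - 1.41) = 0.94*v^3 - 3.65*v^2 - 2.92*v + 1.7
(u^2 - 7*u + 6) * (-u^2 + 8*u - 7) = -u^4 + 15*u^3 - 69*u^2 + 97*u - 42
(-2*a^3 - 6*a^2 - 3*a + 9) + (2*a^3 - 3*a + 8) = -6*a^2 - 6*a + 17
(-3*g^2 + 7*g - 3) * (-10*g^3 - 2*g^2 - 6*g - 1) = 30*g^5 - 64*g^4 + 34*g^3 - 33*g^2 + 11*g + 3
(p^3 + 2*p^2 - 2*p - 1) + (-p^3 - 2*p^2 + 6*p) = 4*p - 1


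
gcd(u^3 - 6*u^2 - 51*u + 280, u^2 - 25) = u - 5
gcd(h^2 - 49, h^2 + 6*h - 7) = h + 7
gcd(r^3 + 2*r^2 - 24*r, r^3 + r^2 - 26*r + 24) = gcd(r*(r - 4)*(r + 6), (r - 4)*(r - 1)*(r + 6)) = r^2 + 2*r - 24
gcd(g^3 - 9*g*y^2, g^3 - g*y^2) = g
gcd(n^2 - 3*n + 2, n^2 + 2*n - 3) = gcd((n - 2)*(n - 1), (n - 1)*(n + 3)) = n - 1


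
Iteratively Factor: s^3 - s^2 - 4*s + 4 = (s + 2)*(s^2 - 3*s + 2) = (s - 1)*(s + 2)*(s - 2)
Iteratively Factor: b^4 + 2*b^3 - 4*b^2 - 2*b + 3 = (b + 1)*(b^3 + b^2 - 5*b + 3) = (b + 1)*(b + 3)*(b^2 - 2*b + 1) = (b - 1)*(b + 1)*(b + 3)*(b - 1)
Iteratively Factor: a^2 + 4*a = (a)*(a + 4)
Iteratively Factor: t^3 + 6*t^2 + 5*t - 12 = (t + 3)*(t^2 + 3*t - 4) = (t - 1)*(t + 3)*(t + 4)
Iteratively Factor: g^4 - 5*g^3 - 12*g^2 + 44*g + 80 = (g + 2)*(g^3 - 7*g^2 + 2*g + 40) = (g - 5)*(g + 2)*(g^2 - 2*g - 8) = (g - 5)*(g - 4)*(g + 2)*(g + 2)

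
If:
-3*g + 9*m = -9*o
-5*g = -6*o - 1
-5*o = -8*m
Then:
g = 13/49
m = 5/147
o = 8/147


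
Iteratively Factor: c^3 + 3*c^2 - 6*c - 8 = (c - 2)*(c^2 + 5*c + 4) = (c - 2)*(c + 4)*(c + 1)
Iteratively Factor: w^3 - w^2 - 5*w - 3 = (w - 3)*(w^2 + 2*w + 1) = (w - 3)*(w + 1)*(w + 1)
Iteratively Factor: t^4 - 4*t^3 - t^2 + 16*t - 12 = (t + 2)*(t^3 - 6*t^2 + 11*t - 6) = (t - 1)*(t + 2)*(t^2 - 5*t + 6) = (t - 3)*(t - 1)*(t + 2)*(t - 2)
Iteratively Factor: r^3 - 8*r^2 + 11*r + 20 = (r - 4)*(r^2 - 4*r - 5) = (r - 5)*(r - 4)*(r + 1)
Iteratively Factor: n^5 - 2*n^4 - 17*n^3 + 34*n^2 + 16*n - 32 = (n + 1)*(n^4 - 3*n^3 - 14*n^2 + 48*n - 32) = (n - 2)*(n + 1)*(n^3 - n^2 - 16*n + 16) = (n - 2)*(n - 1)*(n + 1)*(n^2 - 16) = (n - 4)*(n - 2)*(n - 1)*(n + 1)*(n + 4)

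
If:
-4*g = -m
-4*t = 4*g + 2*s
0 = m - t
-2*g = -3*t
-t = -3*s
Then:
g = 0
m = 0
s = 0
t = 0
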